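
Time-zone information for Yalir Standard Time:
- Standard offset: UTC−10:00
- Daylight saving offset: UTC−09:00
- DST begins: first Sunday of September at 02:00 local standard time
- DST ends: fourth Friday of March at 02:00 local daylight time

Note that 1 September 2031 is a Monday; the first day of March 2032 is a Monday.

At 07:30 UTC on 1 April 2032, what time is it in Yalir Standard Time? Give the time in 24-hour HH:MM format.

21:30

1 September 2031 is a Monday, so the first Sunday is September 7.
1 March 2032 is a Monday, so the first Friday is March 5 and the fourth is March 26.
At the standard offset (UTC−10:00), 07:30 UTC − 10h = 21:30 Yalir Standard Time standard time (rolling into the previous day, 31 March 2032).
The standard-time date in Yalir Standard Time, 31 March 2032, does not fall between 7 September 2031 and 26 March 2032, so daylight saving is not in effect and Yalir Standard Time is at UTC−10:00.
07:30 UTC − 10h = 21:30 local (rolling into the previous day, 31 March 2032).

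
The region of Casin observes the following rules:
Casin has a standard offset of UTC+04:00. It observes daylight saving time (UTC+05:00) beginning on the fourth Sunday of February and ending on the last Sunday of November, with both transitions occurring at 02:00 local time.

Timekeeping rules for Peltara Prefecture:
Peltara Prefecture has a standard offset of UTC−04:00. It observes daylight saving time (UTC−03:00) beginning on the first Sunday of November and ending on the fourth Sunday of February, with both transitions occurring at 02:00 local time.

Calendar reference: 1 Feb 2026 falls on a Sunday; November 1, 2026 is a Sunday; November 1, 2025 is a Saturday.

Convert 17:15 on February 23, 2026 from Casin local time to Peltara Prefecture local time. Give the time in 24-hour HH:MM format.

1 February 2026 is a Sunday, so the first Sunday is February 1 and the fourth is February 22.
1 November 2026 is a Sunday, so Sundays fall on 1, 8, 15, 22, 29; the last is November 29.
Daylight saving runs 22 February – 29 November; February 23, 2026 is inside that window, so Casin is at UTC+05:00.
17:15 Casin − 5h = 12:15 UTC.
1 November 2025 is a Saturday, so the first Sunday is November 2.
1 February 2026 is a Sunday, so the first Sunday is February 1 and the fourth is February 22.
At the standard offset (UTC−04:00), 12:15 UTC − 4h = 08:15 Peltara Prefecture standard time.
Daylight saving runs 2 November 2025 – 22 February 2026; the standard-time date in Peltara Prefecture, February 23, 2026, is outside that window, so Peltara Prefecture is on standard time at UTC−04:00.
12:15 UTC − 4h = 08:15 Peltara Prefecture.

08:15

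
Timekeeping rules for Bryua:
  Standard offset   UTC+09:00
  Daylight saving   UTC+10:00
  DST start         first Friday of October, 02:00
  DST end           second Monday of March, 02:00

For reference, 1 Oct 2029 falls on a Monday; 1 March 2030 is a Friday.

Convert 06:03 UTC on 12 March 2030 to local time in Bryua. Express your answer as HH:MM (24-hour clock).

15:03

1 October 2029 is a Monday, so the first Friday is October 5.
1 March 2030 is a Friday, so the first Monday is March 4 and the second is March 11.
At the standard offset (UTC+09:00), 06:03 UTC + 9h = 15:03 Bryua standard time.
The standard-time date in Bryua, 12 March 2030, does not fall between 5 October 2029 and 11 March 2030, so daylight saving is not in effect and Bryua is at UTC+09:00.
06:03 UTC + 9h = 15:03 local.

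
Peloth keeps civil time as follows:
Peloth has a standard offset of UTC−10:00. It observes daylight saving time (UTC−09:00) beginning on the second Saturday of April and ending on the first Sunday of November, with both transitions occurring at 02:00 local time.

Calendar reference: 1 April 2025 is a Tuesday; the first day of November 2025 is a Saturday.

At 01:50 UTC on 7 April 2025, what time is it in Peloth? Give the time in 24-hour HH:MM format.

1 April 2025 is a Tuesday, so the first Saturday is April 5 and the second is April 12.
1 November 2025 is a Saturday, so the first Sunday is November 2.
At the standard offset (UTC−10:00), 01:50 UTC − 10h = 15:50 Peloth standard time (rolling into the previous day, 6 April 2025).
The standard-time date in Peloth, 6 April 2025, is outside the daylight-saving period (12 April – 2 November), so Peloth is on standard time, UTC−10:00.
01:50 UTC − 10h = 15:50 local (rolling into the previous day, 6 April 2025).

15:50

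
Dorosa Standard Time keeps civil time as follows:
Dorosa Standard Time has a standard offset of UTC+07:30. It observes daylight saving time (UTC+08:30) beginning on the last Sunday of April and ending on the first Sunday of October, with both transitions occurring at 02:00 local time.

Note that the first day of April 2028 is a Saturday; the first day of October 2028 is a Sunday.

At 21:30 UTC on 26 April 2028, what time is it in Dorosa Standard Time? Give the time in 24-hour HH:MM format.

1 April 2028 is a Saturday, so Sundays fall on 2, 9, 16, 23, 30; the last is April 30.
1 October 2028 is a Sunday, so the first Sunday is October 1.
At the standard offset (UTC+07:30), 21:30 UTC + 7h30m = 05:00 Dorosa Standard Time standard time (rolling into the next day, 27 April 2028).
Daylight saving runs 30 April – 1 October; the standard-time date in Dorosa Standard Time, 27 April 2028, is outside that window, so Dorosa Standard Time is on standard time at UTC+07:30.
21:30 UTC + 7h30m = 05:00 local (rolling into the next day, 27 April 2028).

05:00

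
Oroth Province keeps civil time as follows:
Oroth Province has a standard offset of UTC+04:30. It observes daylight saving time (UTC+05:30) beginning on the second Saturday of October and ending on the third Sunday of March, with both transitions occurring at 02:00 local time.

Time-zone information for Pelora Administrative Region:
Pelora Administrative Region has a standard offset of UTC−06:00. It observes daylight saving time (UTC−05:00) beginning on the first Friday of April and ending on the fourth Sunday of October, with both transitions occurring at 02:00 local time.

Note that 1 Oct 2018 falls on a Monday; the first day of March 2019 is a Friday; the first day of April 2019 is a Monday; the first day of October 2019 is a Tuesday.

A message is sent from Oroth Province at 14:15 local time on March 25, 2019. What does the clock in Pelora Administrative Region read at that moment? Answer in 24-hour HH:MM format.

1 October 2018 is a Monday, so the first Saturday is October 6 and the second is October 13.
1 March 2019 is a Friday, so the first Sunday is March 3 and the third is March 17.
Daylight saving runs 13 October 2018 – 17 March 2019; March 25, 2019 is outside that window, so Oroth Province is on standard time at UTC+04:30.
14:15 Oroth Province − 4h30m = 09:45 UTC.
1 April 2019 is a Monday, so the first Friday is April 5.
1 October 2019 is a Tuesday, so the first Sunday is October 6 and the fourth is October 27.
At the standard offset (UTC−06:00), 09:45 UTC − 6h = 03:45 Pelora Administrative Region standard time.
Daylight saving runs 5 April – 27 October; the standard-time date in Pelora Administrative Region, March 25, 2019, is outside that window, so Pelora Administrative Region is on standard time at UTC−06:00.
09:45 UTC − 6h = 03:45 Pelora Administrative Region.

03:45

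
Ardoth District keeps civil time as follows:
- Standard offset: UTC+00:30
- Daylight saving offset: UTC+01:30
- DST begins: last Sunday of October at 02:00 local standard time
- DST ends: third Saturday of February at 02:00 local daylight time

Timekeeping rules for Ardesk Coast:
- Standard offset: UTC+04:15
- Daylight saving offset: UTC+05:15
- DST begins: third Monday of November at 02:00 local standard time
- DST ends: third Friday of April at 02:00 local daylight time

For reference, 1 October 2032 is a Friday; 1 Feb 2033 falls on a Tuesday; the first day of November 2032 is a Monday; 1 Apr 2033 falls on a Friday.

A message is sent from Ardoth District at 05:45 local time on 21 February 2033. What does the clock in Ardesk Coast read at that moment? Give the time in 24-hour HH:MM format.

10:30

1 October 2032 is a Friday, so Sundays fall on 3, 10, 17, 24, 31; the last is October 31.
1 February 2033 is a Tuesday, so the first Saturday is February 5 and the third is February 19.
21 February 2033 does not fall between 31 October 2032 and 19 February 2033, so daylight saving is not in effect and Ardoth District is at UTC+00:30.
05:45 Ardoth District − 0h30m = 05:15 UTC.
1 November 2032 is a Monday, so the first Monday is November 1 and the third is November 15.
1 April 2033 is a Friday, so the first Friday is April 1 and the third is April 15.
At the standard offset (UTC+04:15), 05:15 UTC + 4h15m = 09:30 Ardesk Coast standard time.
The standard-time date in Ardesk Coast, 21 February 2033, falls between 15 November 2032 and 15 April 2033, so daylight saving is in effect and Ardesk Coast is at UTC+05:15.
05:15 UTC + 5h15m = 10:30 Ardesk Coast.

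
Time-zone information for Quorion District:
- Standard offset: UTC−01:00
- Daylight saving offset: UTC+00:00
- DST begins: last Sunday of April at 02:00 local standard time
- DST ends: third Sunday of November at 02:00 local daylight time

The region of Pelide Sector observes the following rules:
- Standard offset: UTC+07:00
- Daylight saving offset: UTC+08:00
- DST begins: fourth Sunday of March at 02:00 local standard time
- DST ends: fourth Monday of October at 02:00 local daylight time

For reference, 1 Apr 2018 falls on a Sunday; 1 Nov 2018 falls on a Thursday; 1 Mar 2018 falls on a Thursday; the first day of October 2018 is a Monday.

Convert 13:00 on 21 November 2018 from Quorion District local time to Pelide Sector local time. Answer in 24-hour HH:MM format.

21:00

1 April 2018 is a Sunday, so Sundays fall on 1, 8, 15, 22, 29; the last is April 29.
1 November 2018 is a Thursday, so the first Sunday is November 4 and the third is November 18.
Daylight saving runs 29 April – 18 November; 21 November 2018 is outside that window, so Quorion District is on standard time at UTC−01:00.
13:00 Quorion District + 1h = 14:00 UTC.
1 March 2018 is a Thursday, so the first Sunday is March 4 and the fourth is March 25.
1 October 2018 is a Monday, so the first Monday is October 1 and the fourth is October 22.
At the standard offset (UTC+07:00), 14:00 UTC + 7h = 21:00 Pelide Sector standard time.
Daylight saving runs 25 March – 22 October; the standard-time date in Pelide Sector, 21 November 2018, is outside that window, so Pelide Sector is on standard time at UTC+07:00.
14:00 UTC + 7h = 21:00 Pelide Sector.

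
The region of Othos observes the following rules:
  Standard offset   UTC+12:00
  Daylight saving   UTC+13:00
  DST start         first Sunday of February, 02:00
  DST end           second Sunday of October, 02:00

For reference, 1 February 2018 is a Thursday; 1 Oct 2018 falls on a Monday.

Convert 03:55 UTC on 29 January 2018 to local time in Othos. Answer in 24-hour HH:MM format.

1 February 2018 is a Thursday, so the first Sunday is February 4.
1 October 2018 is a Monday, so the first Sunday is October 7 and the second is October 14.
At the standard offset (UTC+12:00), 03:55 UTC + 12h = 15:55 Othos standard time.
The standard-time date in Othos, 29 January 2018, is outside the daylight-saving period (4 February – 14 October), so Othos is on standard time, UTC+12:00.
03:55 UTC + 12h = 15:55 local.

15:55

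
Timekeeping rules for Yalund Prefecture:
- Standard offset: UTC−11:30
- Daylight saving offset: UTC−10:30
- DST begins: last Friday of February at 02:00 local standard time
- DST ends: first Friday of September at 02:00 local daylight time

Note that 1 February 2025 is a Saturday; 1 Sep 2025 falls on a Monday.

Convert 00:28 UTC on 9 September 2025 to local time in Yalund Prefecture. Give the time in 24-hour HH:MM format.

12:58

1 February 2025 is a Saturday, so Fridays fall on 7, 14, 21, 28; the last is February 28.
1 September 2025 is a Monday, so the first Friday is September 5.
At the standard offset (UTC−11:30), 00:28 UTC − 11h30m = 12:58 Yalund Prefecture standard time (rolling into the previous day, 8 September 2025).
Daylight saving runs 28 February – 5 September; the standard-time date in Yalund Prefecture, 8 September 2025, is outside that window, so Yalund Prefecture is on standard time at UTC−11:30.
00:28 UTC − 11h30m = 12:58 local (rolling into the previous day, 8 September 2025).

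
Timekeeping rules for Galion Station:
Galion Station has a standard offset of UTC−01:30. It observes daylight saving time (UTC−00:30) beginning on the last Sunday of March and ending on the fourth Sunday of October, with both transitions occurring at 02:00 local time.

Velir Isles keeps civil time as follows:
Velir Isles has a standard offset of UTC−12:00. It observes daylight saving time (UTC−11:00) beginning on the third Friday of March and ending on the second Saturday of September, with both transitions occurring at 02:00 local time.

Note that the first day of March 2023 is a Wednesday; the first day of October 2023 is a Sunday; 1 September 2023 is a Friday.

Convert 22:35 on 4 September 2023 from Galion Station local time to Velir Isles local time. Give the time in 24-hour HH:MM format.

12:05

1 March 2023 is a Wednesday, so Sundays fall on 5, 12, 19, 26; the last is March 26.
1 October 2023 is a Sunday, so the first Sunday is October 1 and the fourth is October 22.
Daylight saving runs 26 March – 22 October; 4 September 2023 is inside that window, so Galion Station is at UTC−00:30.
22:35 Galion Station + 0h30m = 23:05 UTC.
1 March 2023 is a Wednesday, so the first Friday is March 3 and the third is March 17.
1 September 2023 is a Friday, so the first Saturday is September 2 and the second is September 9.
At the standard offset (UTC−12:00), 23:05 UTC − 12h = 11:05 Velir Isles standard time.
The standard-time date in Velir Isles, 4 September 2023, lies within the daylight-saving period (17 March – 9 September), so Velir Isles is on daylight time, UTC−11:00.
23:05 UTC − 11h = 12:05 Velir Isles.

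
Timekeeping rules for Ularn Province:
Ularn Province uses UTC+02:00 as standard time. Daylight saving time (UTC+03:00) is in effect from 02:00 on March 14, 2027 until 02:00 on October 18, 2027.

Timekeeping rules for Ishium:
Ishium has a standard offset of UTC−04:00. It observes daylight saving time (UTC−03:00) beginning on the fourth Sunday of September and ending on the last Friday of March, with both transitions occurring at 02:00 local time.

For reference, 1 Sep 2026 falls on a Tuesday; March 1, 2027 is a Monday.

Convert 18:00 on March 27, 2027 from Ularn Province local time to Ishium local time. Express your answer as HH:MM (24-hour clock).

11:00

Daylight saving runs 14 March – 18 October; March 27, 2027 is inside that window, so Ularn Province is at UTC+03:00.
18:00 Ularn Province − 3h = 15:00 UTC.
1 September 2026 is a Tuesday, so the first Sunday is September 6 and the fourth is September 27.
1 March 2027 is a Monday, so Fridays fall on 5, 12, 19, 26; the last is March 26.
At the standard offset (UTC−04:00), 15:00 UTC − 4h = 11:00 Ishium standard time.
The standard-time date in Ishium, March 27, 2027, is outside the daylight-saving period (27 September 2026 – 26 March 2027), so Ishium is on standard time, UTC−04:00.
15:00 UTC − 4h = 11:00 Ishium.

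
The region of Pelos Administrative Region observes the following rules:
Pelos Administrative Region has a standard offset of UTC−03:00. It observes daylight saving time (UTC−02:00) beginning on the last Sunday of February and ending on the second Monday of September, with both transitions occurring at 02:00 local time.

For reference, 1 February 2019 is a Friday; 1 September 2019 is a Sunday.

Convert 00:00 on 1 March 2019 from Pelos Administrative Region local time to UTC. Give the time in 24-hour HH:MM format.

02:00

1 February 2019 is a Friday, so Sundays fall on 3, 10, 17, 24; the last is February 24.
1 September 2019 is a Sunday, so the first Monday is September 2 and the second is September 9.
1 March 2019 lies within the daylight-saving period (24 February – 9 September), so Pelos Administrative Region is on daylight time, UTC−02:00.
00:00 local + 2h = 02:00 UTC.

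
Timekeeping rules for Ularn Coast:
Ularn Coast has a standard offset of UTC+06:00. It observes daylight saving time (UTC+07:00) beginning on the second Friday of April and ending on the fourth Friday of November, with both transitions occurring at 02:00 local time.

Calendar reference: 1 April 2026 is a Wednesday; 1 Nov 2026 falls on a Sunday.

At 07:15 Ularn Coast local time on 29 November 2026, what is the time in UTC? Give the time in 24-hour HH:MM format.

01:15

1 April 2026 is a Wednesday, so the first Friday is April 3 and the second is April 10.
1 November 2026 is a Sunday, so the first Friday is November 6 and the fourth is November 27.
29 November 2026 is outside the daylight-saving period (10 April – 27 November), so Ularn Coast is on standard time, UTC+06:00.
07:15 local − 6h = 01:15 UTC.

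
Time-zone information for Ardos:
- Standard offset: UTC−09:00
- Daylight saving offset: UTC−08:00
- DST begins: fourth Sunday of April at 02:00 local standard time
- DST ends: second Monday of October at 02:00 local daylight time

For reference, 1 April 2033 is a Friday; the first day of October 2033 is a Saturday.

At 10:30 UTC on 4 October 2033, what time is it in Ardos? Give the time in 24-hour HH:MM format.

1 April 2033 is a Friday, so the first Sunday is April 3 and the fourth is April 24.
1 October 2033 is a Saturday, so the first Monday is October 3 and the second is October 10.
At the standard offset (UTC−09:00), 10:30 UTC − 9h = 01:30 Ardos standard time.
The standard-time date in Ardos, 4 October 2033, lies within the daylight-saving period (24 April – 10 October), so Ardos is on daylight time, UTC−08:00.
10:30 UTC − 8h = 02:30 local.

02:30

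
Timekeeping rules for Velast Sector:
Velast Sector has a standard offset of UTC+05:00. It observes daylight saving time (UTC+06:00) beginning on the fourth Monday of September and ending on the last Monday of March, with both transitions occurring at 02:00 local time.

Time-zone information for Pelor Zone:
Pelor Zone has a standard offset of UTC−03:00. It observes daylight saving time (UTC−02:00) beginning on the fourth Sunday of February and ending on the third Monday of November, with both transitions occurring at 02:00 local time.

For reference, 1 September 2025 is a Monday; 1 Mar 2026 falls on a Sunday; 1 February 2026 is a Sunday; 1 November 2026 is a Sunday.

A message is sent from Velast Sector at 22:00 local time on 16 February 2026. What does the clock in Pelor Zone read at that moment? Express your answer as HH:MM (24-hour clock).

13:00

1 September 2025 is a Monday, so the first Monday is September 1 and the fourth is September 22.
1 March 2026 is a Sunday, so Mondays fall on 2, 9, 16, 23, 30; the last is March 30.
16 February 2026 lies within the daylight-saving period (22 September 2025 – 30 March 2026), so Velast Sector is on daylight time, UTC+06:00.
22:00 Velast Sector − 6h = 16:00 UTC.
1 February 2026 is a Sunday, so the first Sunday is February 1 and the fourth is February 22.
1 November 2026 is a Sunday, so the first Monday is November 2 and the third is November 16.
At the standard offset (UTC−03:00), 16:00 UTC − 3h = 13:00 Pelor Zone standard time.
The standard-time date in Pelor Zone, 16 February 2026, does not fall between 22 February and 16 November, so daylight saving is not in effect and Pelor Zone is at UTC−03:00.
16:00 UTC − 3h = 13:00 Pelor Zone.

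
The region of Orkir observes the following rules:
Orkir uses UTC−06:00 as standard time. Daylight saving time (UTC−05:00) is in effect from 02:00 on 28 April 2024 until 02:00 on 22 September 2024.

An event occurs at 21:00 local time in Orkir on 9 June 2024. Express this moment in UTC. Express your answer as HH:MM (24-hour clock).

02:00

9 June 2024 lies within the daylight-saving period (28 April – 22 September), so Orkir is on daylight time, UTC−05:00.
21:00 local + 5h = 02:00 UTC (rolling into the next day, 10 June 2024).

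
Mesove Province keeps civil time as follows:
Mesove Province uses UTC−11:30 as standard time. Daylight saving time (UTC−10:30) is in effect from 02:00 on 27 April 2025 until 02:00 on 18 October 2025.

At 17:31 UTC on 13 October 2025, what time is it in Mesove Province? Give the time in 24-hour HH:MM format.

At the standard offset (UTC−11:30), 17:31 UTC − 11h30m = 06:01 Mesove Province standard time.
Daylight saving runs 27 April – 18 October; the standard-time date in Mesove Province, 13 October 2025, is inside that window, so Mesove Province is at UTC−10:30.
17:31 UTC − 10h30m = 07:01 local.

07:01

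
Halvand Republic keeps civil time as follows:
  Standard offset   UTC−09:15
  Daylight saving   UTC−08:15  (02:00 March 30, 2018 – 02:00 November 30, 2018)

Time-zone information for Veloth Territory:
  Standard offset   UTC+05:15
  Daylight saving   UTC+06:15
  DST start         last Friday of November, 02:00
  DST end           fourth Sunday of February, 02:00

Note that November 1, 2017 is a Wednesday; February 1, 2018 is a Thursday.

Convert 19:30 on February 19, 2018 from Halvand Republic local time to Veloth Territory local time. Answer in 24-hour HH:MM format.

11:00

February 19, 2018 is outside the daylight-saving period (30 March – 30 November), so Halvand Republic is on standard time, UTC−09:15.
19:30 Halvand Republic + 9h15m = 04:45 UTC (rolling into the next day, 20 February 2018).
1 November 2017 is a Wednesday, so Fridays fall on 3, 10, 17, 24; the last is November 24.
1 February 2018 is a Thursday, so the first Sunday is February 4 and the fourth is February 25.
At the standard offset (UTC+05:15), 04:45 UTC + 5h15m = 10:00 Veloth Territory standard time.
The standard-time date in Veloth Territory, February 20, 2018, falls between 24 November 2017 and 25 February 2018, so daylight saving is in effect and Veloth Territory is at UTC+06:15.
04:45 UTC + 6h15m = 11:00 Veloth Territory.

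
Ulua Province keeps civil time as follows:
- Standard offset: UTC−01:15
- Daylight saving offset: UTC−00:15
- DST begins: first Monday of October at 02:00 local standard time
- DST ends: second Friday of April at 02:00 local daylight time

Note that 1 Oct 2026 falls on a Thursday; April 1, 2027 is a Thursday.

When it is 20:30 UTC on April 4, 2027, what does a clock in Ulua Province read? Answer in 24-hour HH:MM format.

1 October 2026 is a Thursday, so the first Monday is October 5.
1 April 2027 is a Thursday, so the first Friday is April 2 and the second is April 9.
At the standard offset (UTC−01:15), 20:30 UTC − 1h15m = 19:15 Ulua Province standard time.
The standard-time date in Ulua Province, April 4, 2027, lies within the daylight-saving period (5 October 2026 – 9 April 2027), so Ulua Province is on daylight time, UTC−00:15.
20:30 UTC − 0h15m = 20:15 local.

20:15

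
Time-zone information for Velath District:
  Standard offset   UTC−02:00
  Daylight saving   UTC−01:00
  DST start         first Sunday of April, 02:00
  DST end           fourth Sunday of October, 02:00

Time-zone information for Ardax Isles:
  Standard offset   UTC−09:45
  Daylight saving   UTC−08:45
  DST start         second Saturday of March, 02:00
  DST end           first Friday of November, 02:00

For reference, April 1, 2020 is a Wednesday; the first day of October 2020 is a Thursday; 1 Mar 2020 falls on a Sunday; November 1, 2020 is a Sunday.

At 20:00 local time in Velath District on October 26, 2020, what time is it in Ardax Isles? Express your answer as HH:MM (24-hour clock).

1 April 2020 is a Wednesday, so the first Sunday is April 5.
1 October 2020 is a Thursday, so the first Sunday is October 4 and the fourth is October 25.
October 26, 2020 does not fall between 5 April and 25 October, so daylight saving is not in effect and Velath District is at UTC−02:00.
20:00 Velath District + 2h = 22:00 UTC.
1 March 2020 is a Sunday, so the first Saturday is March 7 and the second is March 14.
1 November 2020 is a Sunday, so the first Friday is November 6.
At the standard offset (UTC−09:45), 22:00 UTC − 9h45m = 12:15 Ardax Isles standard time.
Daylight saving runs 14 March – 6 November; the standard-time date in Ardax Isles, October 26, 2020, is inside that window, so Ardax Isles is at UTC−08:45.
22:00 UTC − 8h45m = 13:15 Ardax Isles.

13:15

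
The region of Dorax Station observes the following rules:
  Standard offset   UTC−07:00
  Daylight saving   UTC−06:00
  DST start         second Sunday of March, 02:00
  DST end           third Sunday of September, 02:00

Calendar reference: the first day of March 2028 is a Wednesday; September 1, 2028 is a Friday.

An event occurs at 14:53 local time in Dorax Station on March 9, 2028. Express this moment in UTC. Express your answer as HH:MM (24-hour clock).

21:53

1 March 2028 is a Wednesday, so the first Sunday is March 5 and the second is March 12.
1 September 2028 is a Friday, so the first Sunday is September 3 and the third is September 17.
March 9, 2028 does not fall between 12 March and 17 September, so daylight saving is not in effect and Dorax Station is at UTC−07:00.
14:53 local + 7h = 21:53 UTC.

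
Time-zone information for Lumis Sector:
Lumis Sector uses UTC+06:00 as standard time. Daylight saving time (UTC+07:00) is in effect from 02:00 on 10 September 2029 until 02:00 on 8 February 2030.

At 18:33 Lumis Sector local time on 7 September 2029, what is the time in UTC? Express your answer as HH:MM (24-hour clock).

Daylight saving runs 10 September 2029 – 8 February 2030; 7 September 2029 is outside that window, so Lumis Sector is on standard time at UTC+06:00.
18:33 local − 6h = 12:33 UTC.

12:33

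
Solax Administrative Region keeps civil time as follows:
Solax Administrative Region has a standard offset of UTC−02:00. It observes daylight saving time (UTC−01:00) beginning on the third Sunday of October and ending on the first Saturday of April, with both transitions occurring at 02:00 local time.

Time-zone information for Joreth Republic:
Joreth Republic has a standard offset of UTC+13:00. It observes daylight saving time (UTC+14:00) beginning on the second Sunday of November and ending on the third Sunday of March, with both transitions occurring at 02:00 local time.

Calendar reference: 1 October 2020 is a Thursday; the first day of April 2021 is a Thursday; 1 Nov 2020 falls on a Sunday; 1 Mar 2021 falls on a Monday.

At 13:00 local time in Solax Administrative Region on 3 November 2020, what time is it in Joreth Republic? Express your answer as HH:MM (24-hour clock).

03:00

1 October 2020 is a Thursday, so the first Sunday is October 4 and the third is October 18.
1 April 2021 is a Thursday, so the first Saturday is April 3.
Daylight saving runs 18 October 2020 – 3 April 2021; 3 November 2020 is inside that window, so Solax Administrative Region is at UTC−01:00.
13:00 Solax Administrative Region + 1h = 14:00 UTC.
1 November 2020 is a Sunday, so the first Sunday is November 1 and the second is November 8.
1 March 2021 is a Monday, so the first Sunday is March 7 and the third is March 21.
At the standard offset (UTC+13:00), 14:00 UTC + 13h = 03:00 Joreth Republic standard time (rolling into the next day, 4 November 2020).
The standard-time date in Joreth Republic, 4 November 2020, does not fall between 8 November 2020 and 21 March 2021, so daylight saving is not in effect and Joreth Republic is at UTC+13:00.
14:00 UTC + 13h = 03:00 Joreth Republic (rolling into the next day, 4 November 2020).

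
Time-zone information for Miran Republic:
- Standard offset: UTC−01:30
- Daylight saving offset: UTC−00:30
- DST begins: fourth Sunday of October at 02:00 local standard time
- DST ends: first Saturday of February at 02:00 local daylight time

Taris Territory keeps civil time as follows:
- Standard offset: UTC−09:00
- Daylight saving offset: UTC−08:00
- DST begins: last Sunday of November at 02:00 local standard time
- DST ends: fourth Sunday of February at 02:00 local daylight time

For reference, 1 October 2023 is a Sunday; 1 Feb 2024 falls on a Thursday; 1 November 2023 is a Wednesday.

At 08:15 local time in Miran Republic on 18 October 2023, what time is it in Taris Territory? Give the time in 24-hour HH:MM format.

1 October 2023 is a Sunday, so the first Sunday is October 1 and the fourth is October 22.
1 February 2024 is a Thursday, so the first Saturday is February 3.
Daylight saving runs 22 October 2023 – 3 February 2024; 18 October 2023 is outside that window, so Miran Republic is on standard time at UTC−01:30.
08:15 Miran Republic + 1h30m = 09:45 UTC.
1 November 2023 is a Wednesday, so Sundays fall on 5, 12, 19, 26; the last is November 26.
1 February 2024 is a Thursday, so the first Sunday is February 4 and the fourth is February 25.
At the standard offset (UTC−09:00), 09:45 UTC − 9h = 00:45 Taris Territory standard time.
Daylight saving runs 26 November 2023 – 25 February 2024; the standard-time date in Taris Territory, 18 October 2023, is outside that window, so Taris Territory is on standard time at UTC−09:00.
09:45 UTC − 9h = 00:45 Taris Territory.

00:45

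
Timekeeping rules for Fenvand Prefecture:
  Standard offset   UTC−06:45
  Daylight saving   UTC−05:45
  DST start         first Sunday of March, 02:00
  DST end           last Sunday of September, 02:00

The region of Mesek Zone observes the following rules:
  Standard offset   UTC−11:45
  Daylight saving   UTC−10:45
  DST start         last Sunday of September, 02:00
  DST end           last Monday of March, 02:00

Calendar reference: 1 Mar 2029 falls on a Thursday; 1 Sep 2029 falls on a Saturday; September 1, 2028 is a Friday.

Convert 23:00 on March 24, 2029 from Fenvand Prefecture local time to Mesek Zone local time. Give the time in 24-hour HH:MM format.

1 March 2029 is a Thursday, so the first Sunday is March 4.
1 September 2029 is a Saturday, so Sundays fall on 2, 9, 16, 23, 30; the last is September 30.
March 24, 2029 lies within the daylight-saving period (4 March – 30 September), so Fenvand Prefecture is on daylight time, UTC−05:45.
23:00 Fenvand Prefecture + 5h45m = 04:45 UTC (rolling into the next day, 25 March 2029).
1 September 2028 is a Friday, so Sundays fall on 3, 10, 17, 24; the last is September 24.
1 March 2029 is a Thursday, so Mondays fall on 5, 12, 19, 26; the last is March 26.
At the standard offset (UTC−11:45), 04:45 UTC − 11h45m = 17:00 Mesek Zone standard time (rolling into the previous day, 24 March 2029).
Daylight saving runs 24 September 2028 – 26 March 2029; the standard-time date in Mesek Zone, March 24, 2029, is inside that window, so Mesek Zone is at UTC−10:45.
04:45 UTC − 10h45m = 18:00 Mesek Zone (rolling into the previous day, 24 March 2029).

18:00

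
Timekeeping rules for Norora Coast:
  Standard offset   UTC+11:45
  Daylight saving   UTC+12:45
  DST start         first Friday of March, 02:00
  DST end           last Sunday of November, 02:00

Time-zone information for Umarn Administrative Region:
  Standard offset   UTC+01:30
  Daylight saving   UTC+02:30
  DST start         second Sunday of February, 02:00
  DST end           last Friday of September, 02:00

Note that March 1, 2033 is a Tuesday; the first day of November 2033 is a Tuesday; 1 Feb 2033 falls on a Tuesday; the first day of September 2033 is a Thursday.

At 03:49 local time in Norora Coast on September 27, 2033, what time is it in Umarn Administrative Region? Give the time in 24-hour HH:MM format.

1 March 2033 is a Tuesday, so the first Friday is March 4.
1 November 2033 is a Tuesday, so Sundays fall on 6, 13, 20, 27; the last is November 27.
September 27, 2033 falls between 4 March and 27 November, so daylight saving is in effect and Norora Coast is at UTC+12:45.
03:49 Norora Coast − 12h45m = 15:04 UTC (rolling into the previous day, 26 September 2033).
1 February 2033 is a Tuesday, so the first Sunday is February 6 and the second is February 13.
1 September 2033 is a Thursday, so Fridays fall on 2, 9, 16, 23, 30; the last is September 30.
At the standard offset (UTC+01:30), 15:04 UTC + 1h30m = 16:34 Umarn Administrative Region standard time.
The standard-time date in Umarn Administrative Region, September 26, 2033, lies within the daylight-saving period (13 February – 30 September), so Umarn Administrative Region is on daylight time, UTC+02:30.
15:04 UTC + 2h30m = 17:34 Umarn Administrative Region.

17:34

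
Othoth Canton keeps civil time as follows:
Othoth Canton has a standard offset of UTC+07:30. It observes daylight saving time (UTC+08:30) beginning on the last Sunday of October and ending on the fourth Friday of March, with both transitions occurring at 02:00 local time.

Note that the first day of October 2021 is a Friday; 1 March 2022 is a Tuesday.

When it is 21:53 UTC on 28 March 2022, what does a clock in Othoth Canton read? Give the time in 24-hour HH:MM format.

05:23

1 October 2021 is a Friday, so Sundays fall on 3, 10, 17, 24, 31; the last is October 31.
1 March 2022 is a Tuesday, so the first Friday is March 4 and the fourth is March 25.
At the standard offset (UTC+07:30), 21:53 UTC + 7h30m = 05:23 Othoth Canton standard time (rolling into the next day, 29 March 2022).
The standard-time date in Othoth Canton, 29 March 2022, does not fall between 31 October 2021 and 25 March 2022, so daylight saving is not in effect and Othoth Canton is at UTC+07:30.
21:53 UTC + 7h30m = 05:23 local (rolling into the next day, 29 March 2022).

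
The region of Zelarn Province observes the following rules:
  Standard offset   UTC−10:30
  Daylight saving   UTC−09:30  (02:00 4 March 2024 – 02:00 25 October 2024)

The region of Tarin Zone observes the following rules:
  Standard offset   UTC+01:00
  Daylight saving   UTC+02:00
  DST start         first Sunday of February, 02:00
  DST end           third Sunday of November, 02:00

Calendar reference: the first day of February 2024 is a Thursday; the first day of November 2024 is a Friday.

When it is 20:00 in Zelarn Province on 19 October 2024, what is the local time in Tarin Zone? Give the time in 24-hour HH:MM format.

19 October 2024 lies within the daylight-saving period (4 March – 25 October), so Zelarn Province is on daylight time, UTC−09:30.
20:00 Zelarn Province + 9h30m = 05:30 UTC (rolling into the next day, 20 October 2024).
1 February 2024 is a Thursday, so the first Sunday is February 4.
1 November 2024 is a Friday, so the first Sunday is November 3 and the third is November 17.
At the standard offset (UTC+01:00), 05:30 UTC + 1h = 06:30 Tarin Zone standard time.
The standard-time date in Tarin Zone, 20 October 2024, falls between 4 February and 17 November, so daylight saving is in effect and Tarin Zone is at UTC+02:00.
05:30 UTC + 2h = 07:30 Tarin Zone.

07:30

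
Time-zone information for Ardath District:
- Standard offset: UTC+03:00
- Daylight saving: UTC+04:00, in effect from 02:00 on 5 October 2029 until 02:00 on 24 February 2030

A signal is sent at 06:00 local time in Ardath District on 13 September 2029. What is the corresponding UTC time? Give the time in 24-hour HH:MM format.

Daylight saving runs 5 October 2029 – 24 February 2030; 13 September 2029 is outside that window, so Ardath District is on standard time at UTC+03:00.
06:00 local − 3h = 03:00 UTC.

03:00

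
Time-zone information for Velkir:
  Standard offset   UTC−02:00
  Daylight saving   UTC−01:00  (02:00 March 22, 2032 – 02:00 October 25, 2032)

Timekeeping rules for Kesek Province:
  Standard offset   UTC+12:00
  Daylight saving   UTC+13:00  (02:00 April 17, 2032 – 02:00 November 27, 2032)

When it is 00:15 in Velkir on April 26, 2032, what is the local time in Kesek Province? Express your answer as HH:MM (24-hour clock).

14:15

April 26, 2032 falls between 22 March and 25 October, so daylight saving is in effect and Velkir is at UTC−01:00.
00:15 Velkir + 1h = 01:15 UTC.
At the standard offset (UTC+12:00), 01:15 UTC + 12h = 13:15 Kesek Province standard time.
Daylight saving runs 17 April – 27 November; the standard-time date in Kesek Province, April 26, 2032, is inside that window, so Kesek Province is at UTC+13:00.
01:15 UTC + 13h = 14:15 Kesek Province.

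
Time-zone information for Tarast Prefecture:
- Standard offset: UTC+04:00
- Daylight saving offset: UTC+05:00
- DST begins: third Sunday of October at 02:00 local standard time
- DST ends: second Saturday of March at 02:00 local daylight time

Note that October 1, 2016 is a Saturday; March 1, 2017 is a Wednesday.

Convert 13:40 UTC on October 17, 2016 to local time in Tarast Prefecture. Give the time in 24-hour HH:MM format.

18:40

1 October 2016 is a Saturday, so the first Sunday is October 2 and the third is October 16.
1 March 2017 is a Wednesday, so the first Saturday is March 4 and the second is March 11.
At the standard offset (UTC+04:00), 13:40 UTC + 4h = 17:40 Tarast Prefecture standard time.
Daylight saving runs 16 October 2016 – 11 March 2017; the standard-time date in Tarast Prefecture, October 17, 2016, is inside that window, so Tarast Prefecture is at UTC+05:00.
13:40 UTC + 5h = 18:40 local.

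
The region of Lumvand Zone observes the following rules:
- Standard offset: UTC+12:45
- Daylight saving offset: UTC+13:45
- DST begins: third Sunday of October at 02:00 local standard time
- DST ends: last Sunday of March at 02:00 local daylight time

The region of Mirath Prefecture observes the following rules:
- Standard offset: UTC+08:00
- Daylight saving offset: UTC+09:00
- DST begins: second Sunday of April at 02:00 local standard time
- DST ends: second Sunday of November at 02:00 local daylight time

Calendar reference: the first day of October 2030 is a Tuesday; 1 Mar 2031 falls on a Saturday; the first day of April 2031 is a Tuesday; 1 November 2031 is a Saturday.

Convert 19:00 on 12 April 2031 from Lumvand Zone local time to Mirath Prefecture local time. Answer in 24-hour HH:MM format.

1 October 2030 is a Tuesday, so the first Sunday is October 6 and the third is October 20.
1 March 2031 is a Saturday, so Sundays fall on 2, 9, 16, 23, 30; the last is March 30.
12 April 2031 is outside the daylight-saving period (20 October 2030 – 30 March 2031), so Lumvand Zone is on standard time, UTC+12:45.
19:00 Lumvand Zone − 12h45m = 06:15 UTC.
1 April 2031 is a Tuesday, so the first Sunday is April 6 and the second is April 13.
1 November 2031 is a Saturday, so the first Sunday is November 2 and the second is November 9.
At the standard offset (UTC+08:00), 06:15 UTC + 8h = 14:15 Mirath Prefecture standard time.
Daylight saving runs 13 April – 9 November; the standard-time date in Mirath Prefecture, 12 April 2031, is outside that window, so Mirath Prefecture is on standard time at UTC+08:00.
06:15 UTC + 8h = 14:15 Mirath Prefecture.

14:15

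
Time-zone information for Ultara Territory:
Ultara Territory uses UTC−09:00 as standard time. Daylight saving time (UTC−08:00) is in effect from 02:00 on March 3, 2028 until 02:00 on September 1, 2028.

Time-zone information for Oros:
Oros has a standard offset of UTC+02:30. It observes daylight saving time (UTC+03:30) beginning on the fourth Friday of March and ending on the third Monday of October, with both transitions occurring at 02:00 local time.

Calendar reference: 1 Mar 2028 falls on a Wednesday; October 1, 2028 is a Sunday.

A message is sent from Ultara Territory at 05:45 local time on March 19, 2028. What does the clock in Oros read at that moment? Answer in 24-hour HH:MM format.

16:15

March 19, 2028 lies within the daylight-saving period (3 March – 1 September), so Ultara Territory is on daylight time, UTC−08:00.
05:45 Ultara Territory + 8h = 13:45 UTC.
1 March 2028 is a Wednesday, so the first Friday is March 3 and the fourth is March 24.
1 October 2028 is a Sunday, so the first Monday is October 2 and the third is October 16.
At the standard offset (UTC+02:30), 13:45 UTC + 2h30m = 16:15 Oros standard time.
The standard-time date in Oros, March 19, 2028, does not fall between 24 March and 16 October, so daylight saving is not in effect and Oros is at UTC+02:30.
13:45 UTC + 2h30m = 16:15 Oros.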